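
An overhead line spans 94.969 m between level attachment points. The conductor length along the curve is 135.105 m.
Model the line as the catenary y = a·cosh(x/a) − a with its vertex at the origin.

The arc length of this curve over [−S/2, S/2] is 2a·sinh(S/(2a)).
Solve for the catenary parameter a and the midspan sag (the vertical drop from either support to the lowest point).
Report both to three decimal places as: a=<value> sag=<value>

seed: a₀ = √(S³/(24(L−S))) = √(94.969³/(24·40.136)) = 29.819485
iter 1: u=1.592398  f(a)=+5.407e+00  f'(a)=-3.439e+00  a ← 29.819485 − (+5.407e+00/-3.439e+00) = 31.391592
iter 2: u=1.512650  f(a)=+4.570e-01  f'(a)=-2.880e+00  a ← 31.391592 − (+4.570e-01/-2.880e+00) = 31.550262
iter 3: u=1.505043  f(a)=+3.931e-03  f'(a)=-2.831e+00  a ← 31.550262 − (+3.931e-03/-2.831e+00) = 31.551650
iter 4: u=1.504977  f(a)=+2.964e-07  f'(a)=-2.831e+00  a ← 31.551650 − (+2.964e-07/-2.831e+00) = 31.551651
iter 5: u=1.504977  f(a)=-2.842e-14  f'(a)=-2.831e+00  a ← 31.551651 − (-2.842e-14/-2.831e+00) = 31.551651
converged: |Δa| < 1e-12 after 5 iterations
sag = a·(cosh(S/(2a)) − 1) = 31.551651·(cosh(1.504977) − 1) = 43.006025
T_max/T_min = cosh(S/(2a)) = 2.363036

a=31.552 sag=43.006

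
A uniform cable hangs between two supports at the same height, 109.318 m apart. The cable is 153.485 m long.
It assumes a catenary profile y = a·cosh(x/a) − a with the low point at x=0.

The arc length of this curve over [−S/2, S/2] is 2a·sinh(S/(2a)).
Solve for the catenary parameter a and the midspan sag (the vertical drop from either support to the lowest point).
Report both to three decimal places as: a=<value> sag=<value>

seed: a₀ = √(S³/(24(L−S))) = √(109.318³/(24·44.167)) = 35.106129
iter 1: u=1.556965  f(a)=+5.673e+00  f'(a)=-3.181e+00  a ← 35.106129 − (+5.673e+00/-3.181e+00) = 36.889292
iter 2: u=1.481704  f(a)=+4.609e-01  f'(a)=-2.684e+00  a ← 36.889292 − (+4.609e-01/-2.684e+00) = 37.061027
iter 3: u=1.474838  f(a)=+3.636e-03  f'(a)=-2.641e+00  a ← 37.061027 − (+3.636e-03/-2.641e+00) = 37.062403
iter 4: u=1.474783  f(a)=+2.303e-07  f'(a)=-2.641e+00  a ← 37.062403 − (+2.303e-07/-2.641e+00) = 37.062403
iter 5: u=1.474783  f(a)=+2.842e-14  f'(a)=-2.641e+00  a ← 37.062403 − (+2.842e-14/-2.641e+00) = 37.062403
converged: |Δa| < 1e-12 after 5 iterations
sag = a·(cosh(S/(2a)) − 1) = 37.062403·(cosh(1.474783) − 1) = 48.161027
T_max/T_min = cosh(S/(2a)) = 2.299458

a=37.062 sag=48.161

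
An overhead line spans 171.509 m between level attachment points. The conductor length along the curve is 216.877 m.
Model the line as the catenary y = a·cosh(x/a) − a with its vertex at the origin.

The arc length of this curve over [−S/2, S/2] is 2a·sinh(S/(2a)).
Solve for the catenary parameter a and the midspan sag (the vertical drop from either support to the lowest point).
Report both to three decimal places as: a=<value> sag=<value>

a=70.620 sag=58.786

seed: a₀ = √(S³/(24(L−S))) = √(171.509³/(24·45.368)) = 68.069088
iter 1: u=1.259816  f(a)=+3.739e+00  f'(a)=-1.557e+00  a ← 68.069088 − (+3.739e+00/-1.557e+00) = 70.470858
iter 2: u=1.216879  f(a)=+2.070e-01  f'(a)=-1.389e+00  a ← 70.470858 − (+2.070e-01/-1.389e+00) = 70.619921
iter 3: u=1.214310  f(a)=+7.169e-04  f'(a)=-1.379e+00  a ← 70.619921 − (+7.169e-04/-1.379e+00) = 70.620441
iter 4: u=1.214301  f(a)=+8.662e-09  f'(a)=-1.379e+00  a ← 70.620441 − (+8.662e-09/-1.379e+00) = 70.620441
iter 5: u=1.214301  f(a)=+2.842e-14  f'(a)=-1.379e+00  a ← 70.620441 − (+2.842e-14/-1.379e+00) = 70.620441
converged: |Δa| < 1e-12 after 5 iterations
sag = a·(cosh(S/(2a)) − 1) = 70.620441·(cosh(1.214301) − 1) = 58.786495
T_max/T_min = cosh(S/(2a)) = 1.832429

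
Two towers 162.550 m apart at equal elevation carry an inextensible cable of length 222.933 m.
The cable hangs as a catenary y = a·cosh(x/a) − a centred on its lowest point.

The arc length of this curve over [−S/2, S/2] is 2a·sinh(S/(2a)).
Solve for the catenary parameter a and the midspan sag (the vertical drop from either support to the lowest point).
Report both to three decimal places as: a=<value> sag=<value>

a=57.246 sag=68.061

seed: a₀ = √(S³/(24(L−S))) = √(162.550³/(24·60.383)) = 54.439922
iter 1: u=1.492930  f(a)=+7.098e+00  f'(a)=-2.754e+00  a ← 54.439922 − (+7.098e+00/-2.754e+00) = 57.017311
iter 2: u=1.425444  f(a)=+5.352e-01  f'(a)=-2.353e+00  a ← 57.017311 − (+5.352e-01/-2.353e+00) = 57.244771
iter 3: u=1.419780  f(a)=+3.591e-03  f'(a)=-2.321e+00  a ← 57.244771 − (+3.591e-03/-2.321e+00) = 57.246318
iter 4: u=1.419742  f(a)=+1.641e-07  f'(a)=-2.321e+00  a ← 57.246318 − (+1.641e-07/-2.321e+00) = 57.246318
iter 5: u=1.419742  f(a)=-2.842e-14  f'(a)=-2.321e+00  a ← 57.246318 − (-2.842e-14/-2.321e+00) = 57.246318
converged: |Δa| < 1e-12 after 5 iterations
sag = a·(cosh(S/(2a)) − 1) = 57.246318·(cosh(1.419742) − 1) = 68.060990
T_max/T_min = cosh(S/(2a)) = 2.188915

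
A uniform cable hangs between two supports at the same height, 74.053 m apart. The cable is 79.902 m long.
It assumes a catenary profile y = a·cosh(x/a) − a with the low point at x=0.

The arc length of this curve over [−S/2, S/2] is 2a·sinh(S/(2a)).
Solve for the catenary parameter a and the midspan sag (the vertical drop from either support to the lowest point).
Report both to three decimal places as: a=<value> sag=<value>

a=54.412 sag=13.092

seed: a₀ = √(S³/(24(L−S))) = √(74.053³/(24·5.849)) = 53.785790
iter 1: u=0.688407  f(a)=+1.402e-01  f'(a)=-2.280e-01  a ← 53.785790 − (+1.402e-01/-2.280e-01) = 54.400625
iter 2: u=0.680626  f(a)=+2.440e-03  f'(a)=-2.201e-01  a ← 54.400625 − (+2.440e-03/-2.201e-01) = 54.411710
iter 3: u=0.680488  f(a)=+7.682e-07  f'(a)=-2.200e-01  a ← 54.411710 − (+7.682e-07/-2.200e-01) = 54.411713
iter 4: u=0.680488  f(a)=+7.105e-14  f'(a)=-2.200e-01  a ← 54.411713 − (+7.105e-14/-2.200e-01) = 54.411713
converged: |Δa| < 1e-12 after 4 iterations
sag = a·(cosh(S/(2a)) − 1) = 54.411713·(cosh(0.680488) − 1) = 13.091745
T_max/T_min = cosh(S/(2a)) = 1.240605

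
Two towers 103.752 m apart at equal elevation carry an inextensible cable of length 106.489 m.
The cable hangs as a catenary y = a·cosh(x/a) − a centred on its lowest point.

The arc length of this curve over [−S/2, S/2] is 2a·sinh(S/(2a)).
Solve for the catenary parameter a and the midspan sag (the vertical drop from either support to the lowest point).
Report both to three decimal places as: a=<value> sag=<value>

seed: a₀ = √(S³/(24(L−S))) = √(103.752³/(24·2.737)) = 130.392225
iter 1: u=0.397846  f(a)=+2.174e-02  f'(a)=-4.265e-02  a ← 130.392225 − (+2.174e-02/-4.265e-02) = 130.902025
iter 2: u=0.396296  f(a)=+1.282e-04  f'(a)=-4.215e-02  a ← 130.902025 − (+1.282e-04/-4.215e-02) = 130.905066
iter 3: u=0.396287  f(a)=+4.513e-09  f'(a)=-4.214e-02  a ← 130.905066 − (+4.513e-09/-4.214e-02) = 130.905066
iter 4: u=0.396287  f(a)=-1.421e-14  f'(a)=-4.214e-02  a ← 130.905066 − (-1.421e-14/-4.214e-02) = 130.905066
converged: |Δa| < 1e-12 after 4 iterations
sag = a·(cosh(S/(2a)) − 1) = 130.905066·(cosh(0.396287) − 1) = 10.414123
T_max/T_min = cosh(S/(2a)) = 1.079555

a=130.905 sag=10.414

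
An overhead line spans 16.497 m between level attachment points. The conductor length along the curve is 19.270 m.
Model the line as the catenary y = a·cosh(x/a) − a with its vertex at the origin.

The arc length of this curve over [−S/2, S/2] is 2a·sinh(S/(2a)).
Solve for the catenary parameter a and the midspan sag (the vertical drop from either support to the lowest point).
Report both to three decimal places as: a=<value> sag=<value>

a=8.413 sag=4.378

seed: a₀ = √(S³/(24(L−S))) = √(16.497³/(24·2.773)) = 8.213474
iter 1: u=1.004264  f(a)=+1.432e-01  f'(a)=-7.458e-01  a ← 8.213474 − (+1.432e-01/-7.458e-01) = 8.405529
iter 2: u=0.981318  f(a)=+5.178e-03  f'(a)=-6.928e-01  a ← 8.405529 − (+5.178e-03/-6.928e-01) = 8.413003
iter 3: u=0.980447  f(a)=+7.329e-06  f'(a)=-6.908e-01  a ← 8.413003 − (+7.329e-06/-6.908e-01) = 8.413014
iter 4: u=0.980445  f(a)=+1.473e-11  f'(a)=-6.908e-01  a ← 8.413014 − (+1.473e-11/-6.908e-01) = 8.413014
iter 5: u=0.980445  f(a)=+0.000e+00  f'(a)=-6.908e-01  a ← 8.413014 − (+0.000e+00/-6.908e-01) = 8.413014
converged: |Δa| < 1e-12 after 5 iterations
sag = a·(cosh(S/(2a)) − 1) = 8.413014·(cosh(0.980445) − 1) = 4.378078
T_max/T_min = cosh(S/(2a)) = 1.520394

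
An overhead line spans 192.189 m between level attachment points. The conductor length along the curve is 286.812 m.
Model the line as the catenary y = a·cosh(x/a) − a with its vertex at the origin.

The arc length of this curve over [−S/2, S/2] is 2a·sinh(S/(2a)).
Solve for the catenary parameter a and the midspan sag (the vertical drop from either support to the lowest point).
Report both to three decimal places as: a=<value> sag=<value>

seed: a₀ = √(S³/(24(L−S))) = √(192.189³/(24·94.623)) = 55.909913
iter 1: u=1.718738  f(a)=+1.500e+01  f'(a)=-4.496e+00  a ← 55.909913 − (+1.500e+01/-4.496e+00) = 59.246184
iter 2: u=1.621953  f(a)=+1.448e+00  f'(a)=-3.667e+00  a ← 59.246184 − (+1.448e+00/-3.667e+00) = 59.640962
iter 3: u=1.611216  f(a)=+1.666e-02  f'(a)=-3.583e+00  a ← 59.640962 − (+1.666e-02/-3.583e+00) = 59.645612
iter 4: u=1.611091  f(a)=+2.263e-06  f'(a)=-3.582e+00  a ← 59.645612 − (+2.263e-06/-3.582e+00) = 59.645612
iter 5: u=1.611091  f(a)=+5.684e-14  f'(a)=-3.582e+00  a ← 59.645612 − (+5.684e-14/-3.582e+00) = 59.645612
converged: |Δa| < 1e-12 after 5 iterations
sag = a·(cosh(S/(2a)) − 1) = 59.645612·(cosh(1.611091) − 1) = 95.669808
T_max/T_min = cosh(S/(2a)) = 2.603971

a=59.646 sag=95.670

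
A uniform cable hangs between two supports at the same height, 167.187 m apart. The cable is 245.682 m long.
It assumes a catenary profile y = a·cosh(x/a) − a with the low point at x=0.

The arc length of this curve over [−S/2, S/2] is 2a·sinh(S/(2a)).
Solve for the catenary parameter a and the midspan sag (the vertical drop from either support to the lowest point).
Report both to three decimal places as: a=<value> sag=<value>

a=52.992 sag=80.792

seed: a₀ = √(S³/(24(L−S))) = √(167.187³/(24·78.495)) = 49.805481
iter 1: u=1.678400  f(a)=+1.183e+01  f'(a)=-4.134e+00  a ← 49.805481 − (+1.183e+01/-4.134e+00) = 52.666392
iter 2: u=1.587227  f(a)=+1.096e+00  f'(a)=-3.401e+00  a ← 52.666392 − (+1.096e+00/-3.401e+00) = 52.988574
iter 3: u=1.577576  f(a)=+1.152e-02  f'(a)=-3.330e+00  a ← 52.988574 − (+1.152e-02/-3.330e+00) = 52.992034
iter 4: u=1.577473  f(a)=+1.304e-06  f'(a)=-3.329e+00  a ← 52.992034 − (+1.304e-06/-3.329e+00) = 52.992035
iter 5: u=1.577473  f(a)=+0.000e+00  f'(a)=-3.329e+00  a ← 52.992035 − (+0.000e+00/-3.329e+00) = 52.992035
converged: |Δa| < 1e-12 after 5 iterations
sag = a·(cosh(S/(2a)) − 1) = 52.992035·(cosh(1.577473) − 1) = 80.791623
T_max/T_min = cosh(S/(2a)) = 2.524599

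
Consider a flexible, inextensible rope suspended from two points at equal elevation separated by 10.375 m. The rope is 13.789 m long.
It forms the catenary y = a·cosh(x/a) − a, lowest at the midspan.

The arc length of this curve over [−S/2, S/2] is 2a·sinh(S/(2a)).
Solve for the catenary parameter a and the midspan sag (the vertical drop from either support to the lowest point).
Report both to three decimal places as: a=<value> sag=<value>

seed: a₀ = √(S³/(24(L−S))) = √(10.375³/(24·3.414)) = 3.691856
iter 1: u=1.405120  f(a)=+3.533e-01  f'(a)=-2.241e+00  a ← 3.691856 − (+3.533e-01/-2.241e+00) = 3.849489
iter 2: u=1.347581  f(a)=+2.389e-02  f'(a)=-1.948e+00  a ← 3.849489 − (+2.389e-02/-1.948e+00) = 3.861755
iter 3: u=1.343301  f(a)=+1.267e-04  f'(a)=-1.927e+00  a ← 3.861755 − (+1.267e-04/-1.927e+00) = 3.861820
iter 4: u=1.343278  f(a)=+3.607e-09  f'(a)=-1.927e+00  a ← 3.861820 − (+3.607e-09/-1.927e+00) = 3.861820
iter 5: u=1.343278  f(a)=+0.000e+00  f'(a)=-1.927e+00  a ← 3.861820 − (+0.000e+00/-1.927e+00) = 3.861820
converged: |Δa| < 1e-12 after 5 iterations
sag = a·(cosh(S/(2a)) − 1) = 3.861820·(cosh(1.343278) − 1) = 4.040571
T_max/T_min = cosh(S/(2a)) = 2.046287

a=3.862 sag=4.041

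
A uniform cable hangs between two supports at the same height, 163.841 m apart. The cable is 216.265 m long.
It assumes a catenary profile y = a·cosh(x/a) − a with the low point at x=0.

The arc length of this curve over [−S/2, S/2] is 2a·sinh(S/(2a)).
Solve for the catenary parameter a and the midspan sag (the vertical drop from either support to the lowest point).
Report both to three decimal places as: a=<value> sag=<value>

a=61.775 sag=62.759

seed: a₀ = √(S³/(24(L−S))) = √(163.841³/(24·52.424)) = 59.123915
iter 1: u=1.385573  f(a)=+5.268e+00  f'(a)=-2.138e+00  a ← 59.123915 − (+5.268e+00/-2.138e+00) = 61.588119
iter 2: u=1.330135  f(a)=+3.473e-01  f'(a)=-1.865e+00  a ← 61.588119 − (+3.473e-01/-1.865e+00) = 61.774367
iter 3: u=1.326124  f(a)=+1.744e-03  f'(a)=-1.846e+00  a ← 61.774367 − (+1.744e-03/-1.846e+00) = 61.775312
iter 4: u=1.326104  f(a)=+4.450e-08  f'(a)=-1.846e+00  a ← 61.775312 − (+4.450e-08/-1.846e+00) = 61.775312
iter 5: u=1.326104  f(a)=+2.842e-14  f'(a)=-1.846e+00  a ← 61.775312 − (+2.842e-14/-1.846e+00) = 61.775312
converged: |Δa| < 1e-12 after 5 iterations
sag = a·(cosh(S/(2a)) − 1) = 61.775312·(cosh(1.326104) − 1) = 62.759128
T_max/T_min = cosh(S/(2a)) = 2.015926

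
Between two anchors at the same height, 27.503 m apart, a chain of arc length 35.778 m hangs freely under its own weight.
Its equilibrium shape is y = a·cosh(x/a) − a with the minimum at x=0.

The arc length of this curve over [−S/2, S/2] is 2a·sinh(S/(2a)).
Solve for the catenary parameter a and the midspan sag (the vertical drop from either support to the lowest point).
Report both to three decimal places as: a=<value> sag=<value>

a=10.668 sag=10.160

seed: a₀ = √(S³/(24(L−S))) = √(27.503³/(24·8.275)) = 10.234826
iter 1: u=1.343599  f(a)=+7.798e-01  f'(a)=-1.928e+00  a ← 10.234826 − (+7.798e-01/-1.928e+00) = 10.639227
iter 2: u=1.292528  f(a)=+4.860e-02  f'(a)=-1.695e+00  a ← 10.639227 − (+4.860e-02/-1.695e+00) = 10.667903
iter 3: u=1.289054  f(a)=+2.165e-04  f'(a)=-1.680e+00  a ← 10.667903 − (+2.165e-04/-1.680e+00) = 10.668032
iter 4: u=1.289038  f(a)=+4.340e-09  f'(a)=-1.680e+00  a ← 10.668032 − (+4.340e-09/-1.680e+00) = 10.668032
iter 5: u=1.289038  f(a)=-7.105e-15  f'(a)=-1.680e+00  a ← 10.668032 − (-7.105e-15/-1.680e+00) = 10.668032
converged: |Δa| < 1e-12 after 5 iterations
sag = a·(cosh(S/(2a)) − 1) = 10.668032·(cosh(1.289038) − 1) = 10.160391
T_max/T_min = cosh(S/(2a)) = 1.952415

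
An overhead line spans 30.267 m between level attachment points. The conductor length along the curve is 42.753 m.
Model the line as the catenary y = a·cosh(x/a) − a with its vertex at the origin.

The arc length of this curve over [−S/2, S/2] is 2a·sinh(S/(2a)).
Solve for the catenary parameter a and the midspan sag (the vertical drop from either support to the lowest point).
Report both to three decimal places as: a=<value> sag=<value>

seed: a₀ = √(S³/(24(L−S))) = √(30.267³/(24·12.486)) = 9.619152
iter 1: u=1.573268  f(a)=+1.640e+00  f'(a)=-3.298e+00  a ← 9.619152 − (+1.640e+00/-3.298e+00) = 10.116258
iter 2: u=1.495958  f(a)=+1.357e-01  f'(a)=-2.773e+00  a ← 10.116258 − (+1.357e-01/-2.773e+00) = 10.165183
iter 3: u=1.488758  f(a)=+1.114e-03  f'(a)=-2.728e+00  a ← 10.165183 − (+1.114e-03/-2.728e+00) = 10.165591
iter 4: u=1.488698  f(a)=+7.650e-08  f'(a)=-2.727e+00  a ← 10.165591 − (+7.650e-08/-2.727e+00) = 10.165591
iter 5: u=1.488698  f(a)=+7.105e-15  f'(a)=-2.727e+00  a ← 10.165591 − (+7.105e-15/-2.727e+00) = 10.165591
converged: |Δa| < 1e-12 after 5 iterations
sag = a·(cosh(S/(2a)) − 1) = 10.165591·(cosh(1.488698) − 1) = 13.504939
T_max/T_min = cosh(S/(2a)) = 2.328495

a=10.166 sag=13.505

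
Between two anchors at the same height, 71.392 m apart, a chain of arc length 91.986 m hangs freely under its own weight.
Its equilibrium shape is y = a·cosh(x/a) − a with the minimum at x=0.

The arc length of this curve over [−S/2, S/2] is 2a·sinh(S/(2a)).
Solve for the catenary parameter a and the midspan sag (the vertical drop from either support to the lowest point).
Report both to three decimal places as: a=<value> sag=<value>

seed: a₀ = √(S³/(24(L−S))) = √(71.392³/(24·20.594)) = 27.133033
iter 1: u=1.315592  f(a)=+1.857e+00  f'(a)=-1.798e+00  a ← 27.133033 − (+1.857e+00/-1.798e+00) = 28.166366
iter 2: u=1.267327  f(a)=+1.114e-01  f'(a)=-1.588e+00  a ← 28.166366 − (+1.114e-01/-1.588e+00) = 28.236512
iter 3: u=1.264179  f(a)=+4.570e-04  f'(a)=-1.575e+00  a ← 28.236512 − (+4.570e-04/-1.575e+00) = 28.236803
iter 4: u=1.264166  f(a)=+7.764e-09  f'(a)=-1.575e+00  a ← 28.236803 − (+7.764e-09/-1.575e+00) = 28.236803
iter 5: u=1.264166  f(a)=+0.000e+00  f'(a)=-1.575e+00  a ← 28.236803 − (+0.000e+00/-1.575e+00) = 28.236803
converged: |Δa| < 1e-12 after 5 iterations
sag = a·(cosh(S/(2a)) − 1) = 28.236803·(cosh(1.264166) − 1) = 25.732384
T_max/T_min = cosh(S/(2a)) = 1.911307

a=28.237 sag=25.732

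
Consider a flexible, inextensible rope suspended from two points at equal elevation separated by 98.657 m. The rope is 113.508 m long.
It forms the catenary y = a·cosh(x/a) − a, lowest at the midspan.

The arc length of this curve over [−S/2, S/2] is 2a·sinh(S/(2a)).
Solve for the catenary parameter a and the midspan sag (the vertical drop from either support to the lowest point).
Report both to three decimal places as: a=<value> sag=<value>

seed: a₀ = √(S³/(24(L−S))) = √(98.657³/(24·14.851)) = 51.904903
iter 1: u=0.950363  f(a)=+6.853e-01  f'(a)=-6.256e-01  a ← 51.904903 − (+6.853e-01/-6.256e-01) = 53.000249
iter 2: u=0.930722  f(a)=+2.229e-02  f'(a)=-5.855e-01  a ← 53.000249 − (+2.229e-02/-5.855e-01) = 53.038323
iter 3: u=0.930054  f(a)=+2.535e-05  f'(a)=-5.842e-01  a ← 53.038323 − (+2.535e-05/-5.842e-01) = 53.038367
iter 4: u=0.930053  f(a)=+3.286e-11  f'(a)=-5.842e-01  a ← 53.038367 − (+3.286e-11/-5.842e-01) = 53.038367
iter 5: u=0.930053  f(a)=+0.000e+00  f'(a)=-5.842e-01  a ← 53.038367 − (+0.000e+00/-5.842e-01) = 53.038367
converged: |Δa| < 1e-12 after 5 iterations
sag = a·(cosh(S/(2a)) − 1) = 53.038367·(cosh(0.930053) − 1) = 24.641006
T_max/T_min = cosh(S/(2a)) = 1.464588

a=53.038 sag=24.641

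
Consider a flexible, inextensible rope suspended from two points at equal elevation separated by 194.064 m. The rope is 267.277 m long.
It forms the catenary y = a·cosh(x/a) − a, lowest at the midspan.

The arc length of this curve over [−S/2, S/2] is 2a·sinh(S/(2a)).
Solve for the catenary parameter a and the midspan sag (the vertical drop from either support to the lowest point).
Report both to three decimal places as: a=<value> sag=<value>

a=67.867 sag=82.017

seed: a₀ = √(S³/(24(L−S))) = √(194.064³/(24·73.213)) = 64.493767
iter 1: u=1.504517  f(a)=+8.747e+00  f'(a)=-2.828e+00  a ← 64.493767 − (+8.747e+00/-2.828e+00) = 67.587178
iter 2: u=1.435657  f(a)=+6.687e-01  f'(a)=-2.410e+00  a ← 67.587178 − (+6.687e-01/-2.410e+00) = 67.864602
iter 3: u=1.429788  f(a)=+4.623e-03  f'(a)=-2.377e+00  a ← 67.864602 − (+4.623e-03/-2.377e+00) = 67.866547
iter 4: u=1.429747  f(a)=+2.244e-07  f'(a)=-2.377e+00  a ← 67.866547 − (+2.244e-07/-2.377e+00) = 67.866547
iter 5: u=1.429747  f(a)=+0.000e+00  f'(a)=-2.377e+00  a ← 67.866547 − (+0.000e+00/-2.377e+00) = 67.866547
converged: |Δa| < 1e-12 after 5 iterations
sag = a·(cosh(S/(2a)) − 1) = 67.866547·(cosh(1.429747) − 1) = 82.017131
T_max/T_min = cosh(S/(2a)) = 2.208506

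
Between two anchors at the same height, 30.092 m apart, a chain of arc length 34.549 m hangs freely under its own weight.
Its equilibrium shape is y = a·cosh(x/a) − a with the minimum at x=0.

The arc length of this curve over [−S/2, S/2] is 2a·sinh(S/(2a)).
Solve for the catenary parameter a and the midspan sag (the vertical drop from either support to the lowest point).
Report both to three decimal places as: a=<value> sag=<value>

seed: a₀ = √(S³/(24(L−S))) = √(30.092³/(24·4.457)) = 15.960616
iter 1: u=0.942695  f(a)=+2.023e-01  f'(a)=-6.097e-01  a ← 15.960616 − (+2.023e-01/-6.097e-01) = 16.292373
iter 2: u=0.923500  f(a)=+6.479e-03  f'(a)=-5.712e-01  a ← 16.292373 − (+6.479e-03/-5.712e-01) = 16.303715
iter 3: u=0.922857  f(a)=+7.134e-06  f'(a)=-5.700e-01  a ← 16.303715 − (+7.134e-06/-5.700e-01) = 16.303728
iter 4: u=0.922856  f(a)=+8.662e-12  f'(a)=-5.700e-01  a ← 16.303728 − (+8.662e-12/-5.700e-01) = 16.303728
converged: |Δa| < 1e-12 after 4 iterations
sag = a·(cosh(S/(2a)) − 1) = 16.303728·(cosh(0.922856) − 1) = 7.449585
T_max/T_min = cosh(S/(2a)) = 1.456925

a=16.304 sag=7.450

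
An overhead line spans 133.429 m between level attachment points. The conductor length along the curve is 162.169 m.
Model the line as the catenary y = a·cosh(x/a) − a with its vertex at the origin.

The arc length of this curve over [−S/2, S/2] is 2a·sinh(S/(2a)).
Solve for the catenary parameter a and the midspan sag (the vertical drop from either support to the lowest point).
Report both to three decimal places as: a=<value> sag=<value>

seed: a₀ = √(S³/(24(L−S))) = √(133.429³/(24·28.740)) = 58.684897
iter 1: u=1.136826  f(a)=+1.915e+00  f'(a)=-1.112e+00  a ← 58.684897 − (+1.915e+00/-1.112e+00) = 60.407253
iter 2: u=1.104412  f(a)=+8.756e-02  f'(a)=-1.012e+00  a ← 60.407253 − (+8.756e-02/-1.012e+00) = 60.493730
iter 3: u=1.102833  f(a)=+2.024e-04  f'(a)=-1.008e+00  a ← 60.493730 − (+2.024e-04/-1.008e+00) = 60.493931
iter 4: u=1.102830  f(a)=+1.087e-09  f'(a)=-1.008e+00  a ← 60.493931 − (+1.087e-09/-1.008e+00) = 60.493931
iter 5: u=1.102830  f(a)=+2.842e-14  f'(a)=-1.008e+00  a ← 60.493931 − (+2.842e-14/-1.008e+00) = 60.493931
converged: |Δa| < 1e-12 after 5 iterations
sag = a·(cosh(S/(2a)) − 1) = 60.493931·(cosh(1.102830) − 1) = 40.670350
T_max/T_min = cosh(S/(2a)) = 1.672305

a=60.494 sag=40.670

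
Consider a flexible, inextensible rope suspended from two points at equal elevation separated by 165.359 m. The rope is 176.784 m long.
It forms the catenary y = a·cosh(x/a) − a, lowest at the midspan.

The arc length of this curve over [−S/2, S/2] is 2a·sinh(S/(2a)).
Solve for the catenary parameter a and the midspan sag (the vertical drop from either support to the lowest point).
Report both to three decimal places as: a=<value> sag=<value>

a=129.723 sag=27.252

seed: a₀ = √(S³/(24(L−S))) = √(165.359³/(24·11.425)) = 128.412716
iter 1: u=0.643858  f(a)=+2.392e-01  f'(a)=-1.854e-01  a ← 128.412716 − (+2.392e-01/-1.854e-01) = 129.702507
iter 2: u=0.637455  f(a)=+3.651e-03  f'(a)=-1.798e-01  a ← 129.702507 − (+3.651e-03/-1.798e-01) = 129.722813
iter 3: u=0.637355  f(a)=+8.802e-07  f'(a)=-1.797e-01  a ← 129.722813 − (+8.802e-07/-1.797e-01) = 129.722818
iter 4: u=0.637355  f(a)=+8.527e-14  f'(a)=-1.797e-01  a ← 129.722818 − (+8.527e-14/-1.797e-01) = 129.722818
converged: |Δa| < 1e-12 after 4 iterations
sag = a·(cosh(S/(2a)) − 1) = 129.722818·(cosh(0.637355) − 1) = 27.252197
T_max/T_min = cosh(S/(2a)) = 1.210080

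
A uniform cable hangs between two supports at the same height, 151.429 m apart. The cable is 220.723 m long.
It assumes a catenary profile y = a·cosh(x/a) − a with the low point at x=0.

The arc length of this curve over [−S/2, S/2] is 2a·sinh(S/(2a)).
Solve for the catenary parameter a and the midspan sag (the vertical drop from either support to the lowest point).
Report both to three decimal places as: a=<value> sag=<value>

a=48.550 sag=72.019

seed: a₀ = √(S³/(24(L−S))) = √(151.429³/(24·69.294)) = 45.694102
iter 1: u=1.656986  f(a)=+1.016e+01  f'(a)=-3.952e+00  a ← 45.694102 − (+1.016e+01/-3.952e+00) = 48.264913
iter 2: u=1.568728  f(a)=+9.204e-01  f'(a)=-3.265e+00  a ← 48.264913 − (+9.204e-01/-3.265e+00) = 48.546782
iter 3: u=1.559619  f(a)=+9.217e-03  f'(a)=-3.200e+00  a ← 48.546782 − (+9.217e-03/-3.200e+00) = 48.549662
iter 4: u=1.559527  f(a)=+9.448e-07  f'(a)=-3.200e+00  a ← 48.549662 − (+9.448e-07/-3.200e+00) = 48.549663
iter 5: u=1.559527  f(a)=-2.842e-14  f'(a)=-3.200e+00  a ← 48.549663 − (-2.842e-14/-3.200e+00) = 48.549663
converged: |Δa| < 1e-12 after 5 iterations
sag = a·(cosh(S/(2a)) − 1) = 48.549663·(cosh(1.559527) − 1) = 72.018701
T_max/T_min = cosh(S/(2a)) = 2.483403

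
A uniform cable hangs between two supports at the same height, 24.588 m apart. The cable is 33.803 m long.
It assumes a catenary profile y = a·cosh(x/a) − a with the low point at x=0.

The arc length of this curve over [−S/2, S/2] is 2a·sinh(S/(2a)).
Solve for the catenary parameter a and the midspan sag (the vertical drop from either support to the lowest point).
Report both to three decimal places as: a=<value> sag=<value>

seed: a₀ = √(S³/(24(L−S))) = √(24.588³/(24·9.215)) = 8.198446
iter 1: u=1.499553  f(a)=+1.093e+00  f'(a)=-2.796e+00  a ← 8.198446 − (+1.093e+00/-2.796e+00) = 8.589497
iter 2: u=1.431283  f(a)=+8.309e-02  f'(a)=-2.386e+00  a ← 8.589497 − (+8.309e-02/-2.386e+00) = 8.624328
iter 3: u=1.425502  f(a)=+5.672e-04  f'(a)=-2.353e+00  a ← 8.624328 − (+5.672e-04/-2.353e+00) = 8.624569
iter 4: u=1.425463  f(a)=+2.683e-08  f'(a)=-2.353e+00  a ← 8.624569 − (+2.683e-08/-2.353e+00) = 8.624569
iter 5: u=1.425463  f(a)=+7.105e-15  f'(a)=-2.353e+00  a ← 8.624569 − (+7.105e-15/-2.353e+00) = 8.624569
converged: |Δa| < 1e-12 after 5 iterations
sag = a·(cosh(S/(2a)) − 1) = 8.624569·(cosh(1.425463) − 1) = 10.350254
T_max/T_min = cosh(S/(2a)) = 2.200089

a=8.625 sag=10.350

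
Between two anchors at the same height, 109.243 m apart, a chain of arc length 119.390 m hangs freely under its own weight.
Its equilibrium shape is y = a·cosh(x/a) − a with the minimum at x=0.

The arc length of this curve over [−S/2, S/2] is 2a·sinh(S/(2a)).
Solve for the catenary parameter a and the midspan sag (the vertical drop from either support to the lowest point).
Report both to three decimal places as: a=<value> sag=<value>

a=74.165 sag=21.040

seed: a₀ = √(S³/(24(L−S))) = √(109.243³/(24·10.147)) = 73.167123
iter 1: u=0.746531  f(a)=+2.865e-01  f'(a)=-2.931e-01  a ← 73.167123 − (+2.865e-01/-2.931e-01) = 74.144599
iter 2: u=0.736689  f(a)=+5.843e-03  f'(a)=-2.813e-01  a ← 74.144599 − (+5.843e-03/-2.813e-01) = 74.165372
iter 3: u=0.736483  f(a)=+2.542e-06  f'(a)=-2.810e-01  a ← 74.165372 − (+2.542e-06/-2.810e-01) = 74.165381
iter 4: u=0.736482  f(a)=+4.832e-13  f'(a)=-2.810e-01  a ← 74.165381 − (+4.832e-13/-2.810e-01) = 74.165381
converged: |Δa| < 1e-12 after 4 iterations
sag = a·(cosh(S/(2a)) − 1) = 74.165381·(cosh(0.736482) − 1) = 21.039644
T_max/T_min = cosh(S/(2a)) = 1.283686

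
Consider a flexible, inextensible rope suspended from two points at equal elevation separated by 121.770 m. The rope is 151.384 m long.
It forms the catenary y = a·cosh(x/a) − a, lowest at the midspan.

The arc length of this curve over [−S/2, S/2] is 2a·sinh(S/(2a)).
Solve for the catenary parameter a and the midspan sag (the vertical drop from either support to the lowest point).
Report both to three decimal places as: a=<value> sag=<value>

a=52.147 sag=39.769

seed: a₀ = √(S³/(24(L−S))) = √(121.770³/(24·29.614)) = 50.402990
iter 1: u=1.207964  f(a)=+2.237e+00  f'(a)=-1.356e+00  a ← 50.402990 − (+2.237e+00/-1.356e+00) = 52.053170
iter 2: u=1.169669  f(a)=+1.146e-01  f'(a)=-1.220e+00  a ← 52.053170 − (+1.146e-01/-1.220e+00) = 52.147070
iter 3: u=1.167563  f(a)=+3.363e-04  f'(a)=-1.213e+00  a ← 52.147070 − (+3.363e-04/-1.213e+00) = 52.147347
iter 4: u=1.167557  f(a)=+2.918e-09  f'(a)=-1.213e+00  a ← 52.147347 − (+2.918e-09/-1.213e+00) = 52.147347
iter 5: u=1.167557  f(a)=+0.000e+00  f'(a)=-1.213e+00  a ← 52.147347 − (+0.000e+00/-1.213e+00) = 52.147347
converged: |Δa| < 1e-12 after 5 iterations
sag = a·(cosh(S/(2a)) − 1) = 52.147347·(cosh(1.167557) − 1) = 39.769053
T_max/T_min = cosh(S/(2a)) = 1.762629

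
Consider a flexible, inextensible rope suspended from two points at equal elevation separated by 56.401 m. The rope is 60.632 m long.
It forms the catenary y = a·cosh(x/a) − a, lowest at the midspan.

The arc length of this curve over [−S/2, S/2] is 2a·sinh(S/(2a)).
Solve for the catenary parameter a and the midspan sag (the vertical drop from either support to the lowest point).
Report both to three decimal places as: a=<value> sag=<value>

seed: a₀ = √(S³/(24(L−S))) = √(56.401³/(24·4.231)) = 42.034228
iter 1: u=0.670894  f(a)=+9.625e-02  f'(a)=-2.105e-01  a ← 42.034228 − (+9.625e-02/-2.105e-01) = 42.491406
iter 2: u=0.663675  f(a)=+1.593e-03  f'(a)=-2.036e-01  a ← 42.491406 − (+1.593e-03/-2.036e-01) = 42.499229
iter 3: u=0.663553  f(a)=+4.525e-07  f'(a)=-2.035e-01  a ← 42.499229 − (+4.525e-07/-2.035e-01) = 42.499231
iter 4: u=0.663553  f(a)=+2.132e-14  f'(a)=-2.035e-01  a ← 42.499231 − (+2.132e-14/-2.035e-01) = 42.499231
converged: |Δa| < 1e-12 after 4 iterations
sag = a·(cosh(S/(2a)) − 1) = 42.499231·(cosh(0.663553) − 1) = 9.704643
T_max/T_min = cosh(S/(2a)) = 1.228349

a=42.499 sag=9.705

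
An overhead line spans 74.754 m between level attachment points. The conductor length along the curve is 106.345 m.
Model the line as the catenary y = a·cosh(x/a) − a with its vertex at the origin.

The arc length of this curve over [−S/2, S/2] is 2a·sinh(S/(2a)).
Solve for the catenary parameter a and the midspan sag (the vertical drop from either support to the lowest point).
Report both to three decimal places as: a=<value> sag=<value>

a=24.836 sag=33.851

seed: a₀ = √(S³/(24(L−S))) = √(74.754³/(24·31.591)) = 23.472770
iter 1: u=1.592356  f(a)=+4.256e+00  f'(a)=-3.439e+00  a ← 23.472770 − (+4.256e+00/-3.439e+00) = 24.710219
iter 2: u=1.512613  f(a)=+3.597e-01  f'(a)=-2.880e+00  a ← 24.710219 − (+3.597e-01/-2.880e+00) = 24.835105
iter 3: u=1.505007  f(a)=+3.094e-03  f'(a)=-2.831e+00  a ← 24.835105 − (+3.094e-03/-2.831e+00) = 24.836198
iter 4: u=1.504940  f(a)=+2.332e-07  f'(a)=-2.830e+00  a ← 24.836198 − (+2.332e-07/-2.830e+00) = 24.836198
iter 5: u=1.504940  f(a)=-1.421e-14  f'(a)=-2.830e+00  a ← 24.836198 − (-1.421e-14/-2.830e+00) = 24.836198
converged: |Δa| < 1e-12 after 5 iterations
sag = a·(cosh(S/(2a)) − 1) = 24.836198·(cosh(1.504940) − 1) = 33.850695
T_max/T_min = cosh(S/(2a)) = 2.362958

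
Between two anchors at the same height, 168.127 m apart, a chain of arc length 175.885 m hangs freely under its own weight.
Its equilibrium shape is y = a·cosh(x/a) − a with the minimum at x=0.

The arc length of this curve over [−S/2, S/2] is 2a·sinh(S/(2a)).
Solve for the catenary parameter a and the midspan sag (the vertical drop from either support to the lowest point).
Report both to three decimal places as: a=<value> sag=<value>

seed: a₀ = √(S³/(24(L−S))) = √(168.127³/(24·7.758)) = 159.762809
iter 1: u=0.526177  f(a)=+1.081e-01  f'(a)=-9.983e-02  a ← 159.762809 − (+1.081e-01/-9.983e-02) = 160.845655
iter 2: u=0.522635  f(a)=+1.109e-03  f'(a)=-9.780e-02  a ← 160.845655 − (+1.109e-03/-9.780e-02) = 160.856995
iter 3: u=0.522598  f(a)=+1.194e-07  f'(a)=-9.777e-02  a ← 160.856995 − (+1.194e-07/-9.777e-02) = 160.856996
iter 4: u=0.522598  f(a)=-2.842e-14  f'(a)=-9.777e-02  a ← 160.856996 − (-2.842e-14/-9.777e-02) = 160.856996
converged: |Δa| < 1e-12 after 4 iterations
sag = a·(cosh(S/(2a)) − 1) = 160.856996·(cosh(0.522598) − 1) = 22.470188
T_max/T_min = cosh(S/(2a)) = 1.139690

a=160.857 sag=22.470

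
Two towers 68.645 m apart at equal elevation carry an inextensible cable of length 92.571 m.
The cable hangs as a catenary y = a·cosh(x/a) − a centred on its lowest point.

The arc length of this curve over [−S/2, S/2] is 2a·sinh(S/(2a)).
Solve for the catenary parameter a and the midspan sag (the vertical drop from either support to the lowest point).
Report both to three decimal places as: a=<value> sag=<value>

a=24.887 sag=27.665

seed: a₀ = √(S³/(24(L−S))) = √(68.645³/(24·23.926)) = 23.734096
iter 1: u=1.446126  f(a)=+2.630e+00  f'(a)=-2.471e+00  a ← 23.734096 − (+2.630e+00/-2.471e+00) = 24.798660
iter 2: u=1.384047  f(a)=+1.873e-01  f'(a)=-2.130e+00  a ← 24.798660 − (+1.873e-01/-2.130e+00) = 24.886592
iter 3: u=1.379156  f(a)=+1.111e-03  f'(a)=-2.105e+00  a ← 24.886592 − (+1.111e-03/-2.105e+00) = 24.887120
iter 4: u=1.379127  f(a)=+3.960e-08  f'(a)=-2.105e+00  a ← 24.887120 − (+3.960e-08/-2.105e+00) = 24.887120
iter 5: u=1.379127  f(a)=+0.000e+00  f'(a)=-2.105e+00  a ← 24.887120 − (+0.000e+00/-2.105e+00) = 24.887120
converged: |Δa| < 1e-12 after 5 iterations
sag = a·(cosh(S/(2a)) − 1) = 24.887120·(cosh(1.379127) − 1) = 27.664914
T_max/T_min = cosh(S/(2a)) = 2.111616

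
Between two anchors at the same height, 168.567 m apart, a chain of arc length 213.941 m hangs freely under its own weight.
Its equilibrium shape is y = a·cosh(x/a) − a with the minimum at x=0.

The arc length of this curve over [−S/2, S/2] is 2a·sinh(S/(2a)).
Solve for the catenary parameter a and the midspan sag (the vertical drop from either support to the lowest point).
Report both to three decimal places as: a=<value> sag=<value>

a=68.848 sag=58.363

seed: a₀ = √(S³/(24(L−S))) = √(168.567³/(24·45.374)) = 66.320789
iter 1: u=1.270846  f(a)=+3.808e+00  f'(a)=-1.602e+00  a ← 66.320789 − (+3.808e+00/-1.602e+00) = 68.697262
iter 2: u=1.226883  f(a)=+2.143e-01  f'(a)=-1.427e+00  a ← 68.697262 − (+2.143e-01/-1.427e+00) = 68.847437
iter 3: u=1.224207  f(a)=+7.677e-04  f'(a)=-1.417e+00  a ← 68.847437 − (+7.677e-04/-1.417e+00) = 68.847979
iter 4: u=1.224197  f(a)=+9.935e-09  f'(a)=-1.416e+00  a ← 68.847979 − (+9.935e-09/-1.416e+00) = 68.847979
iter 5: u=1.224197  f(a)=-2.842e-14  f'(a)=-1.416e+00  a ← 68.847979 − (-2.842e-14/-1.416e+00) = 68.847979
converged: |Δa| < 1e-12 after 5 iterations
sag = a·(cosh(S/(2a)) − 1) = 68.847979·(cosh(1.224197) − 1) = 58.363389
T_max/T_min = cosh(S/(2a)) = 1.847714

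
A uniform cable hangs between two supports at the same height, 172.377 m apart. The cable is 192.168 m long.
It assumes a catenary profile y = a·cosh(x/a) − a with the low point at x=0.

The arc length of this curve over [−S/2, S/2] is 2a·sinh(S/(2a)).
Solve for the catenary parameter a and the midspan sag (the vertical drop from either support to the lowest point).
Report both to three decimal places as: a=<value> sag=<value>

a=105.586 sag=37.174

seed: a₀ = √(S³/(24(L−S))) = √(172.377³/(24·19.791)) = 103.843541
iter 1: u=0.829984  f(a)=+6.930e-01  f'(a)=-4.081e-01  a ← 103.843541 − (+6.930e-01/-4.081e-01) = 105.541640
iter 2: u=0.816630  f(a)=+1.736e-02  f'(a)=-3.879e-01  a ← 105.541640 − (+1.736e-02/-3.879e-01) = 105.586407
iter 3: u=0.816284  f(a)=+1.152e-05  f'(a)=-3.873e-01  a ← 105.586407 − (+1.152e-05/-3.873e-01) = 105.586437
iter 4: u=0.816284  f(a)=+5.116e-12  f'(a)=-3.873e-01  a ← 105.586437 − (+5.116e-12/-3.873e-01) = 105.586437
converged: |Δa| < 1e-12 after 4 iterations
sag = a·(cosh(S/(2a)) − 1) = 105.586437·(cosh(0.816284) − 1) = 37.174310
T_max/T_min = cosh(S/(2a)) = 1.352075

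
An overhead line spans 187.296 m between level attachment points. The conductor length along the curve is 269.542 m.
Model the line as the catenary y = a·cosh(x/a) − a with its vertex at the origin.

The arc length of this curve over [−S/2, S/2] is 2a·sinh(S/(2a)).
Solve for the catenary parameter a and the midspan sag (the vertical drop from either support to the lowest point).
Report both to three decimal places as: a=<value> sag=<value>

seed: a₀ = √(S³/(24(L−S))) = √(187.296³/(24·82.246)) = 57.693879
iter 1: u=1.623188  f(a)=+1.154e+01  f'(a)=-3.677e+00  a ← 57.693879 − (+1.154e+01/-3.677e+00) = 60.832691
iter 2: u=1.539435  f(a)=+1.009e+00  f'(a)=-3.060e+00  a ← 60.832691 − (+1.009e+00/-3.060e+00) = 61.162374
iter 3: u=1.531137  f(a)=+9.337e-03  f'(a)=-3.003e+00  a ← 61.162374 − (+9.337e-03/-3.003e+00) = 61.165483
iter 4: u=1.531060  f(a)=+8.164e-07  f'(a)=-3.003e+00  a ← 61.165483 − (+8.164e-07/-3.003e+00) = 61.165483
iter 5: u=1.531060  f(a)=+0.000e+00  f'(a)=-3.003e+00  a ← 61.165483 − (+0.000e+00/-3.003e+00) = 61.165483
converged: |Δa| < 1e-12 after 5 iterations
sag = a·(cosh(S/(2a)) − 1) = 61.165483·(cosh(1.531060) − 1) = 86.835999
T_max/T_min = cosh(S/(2a)) = 2.419690

a=61.165 sag=86.836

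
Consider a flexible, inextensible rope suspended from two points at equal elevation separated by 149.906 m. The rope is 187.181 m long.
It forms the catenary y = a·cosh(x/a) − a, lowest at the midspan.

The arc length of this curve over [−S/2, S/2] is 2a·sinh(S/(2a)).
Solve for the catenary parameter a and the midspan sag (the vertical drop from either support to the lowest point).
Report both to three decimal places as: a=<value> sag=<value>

a=63.533 sag=49.585

seed: a₀ = √(S³/(24(L−S))) = √(149.906³/(24·37.275)) = 61.364059
iter 1: u=1.221448  f(a)=+2.881e+00  f'(a)=-1.406e+00  a ← 61.364059 − (+2.881e+00/-1.406e+00) = 63.413358
iter 2: u=1.181975  f(a)=+1.506e-01  f'(a)=-1.263e+00  a ← 63.413358 − (+1.506e-01/-1.263e+00) = 63.532671
iter 3: u=1.179755  f(a)=+4.620e-04  f'(a)=-1.255e+00  a ← 63.532671 − (+4.620e-04/-1.255e+00) = 63.533039
iter 4: u=1.179748  f(a)=+4.374e-09  f'(a)=-1.255e+00  a ← 63.533039 − (+4.374e-09/-1.255e+00) = 63.533039
iter 5: u=1.179748  f(a)=+5.684e-14  f'(a)=-1.255e+00  a ← 63.533039 − (+5.684e-14/-1.255e+00) = 63.533039
converged: |Δa| < 1e-12 after 5 iterations
sag = a·(cosh(S/(2a)) − 1) = 63.533039·(cosh(1.179748) − 1) = 49.584726
T_max/T_min = cosh(S/(2a)) = 1.780456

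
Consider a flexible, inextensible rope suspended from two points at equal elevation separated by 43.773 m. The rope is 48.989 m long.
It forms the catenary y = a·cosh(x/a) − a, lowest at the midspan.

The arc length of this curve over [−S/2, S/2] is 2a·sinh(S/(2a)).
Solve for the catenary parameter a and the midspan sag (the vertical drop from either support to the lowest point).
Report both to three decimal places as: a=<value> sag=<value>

a=26.335 sag=9.631

seed: a₀ = √(S³/(24(L−S))) = √(43.773³/(24·5.216)) = 25.884218
iter 1: u=0.845554  f(a)=+1.897e-01  f'(a)=-4.326e-01  a ← 25.884218 − (+1.897e-01/-4.326e-01) = 26.322670
iter 2: u=0.831470  f(a)=+4.927e-03  f'(a)=-4.104e-01  a ← 26.322670 − (+4.927e-03/-4.104e-01) = 26.334675
iter 3: u=0.831091  f(a)=+3.520e-06  f'(a)=-4.098e-01  a ← 26.334675 − (+3.520e-06/-4.098e-01) = 26.334683
iter 4: u=0.831090  f(a)=+1.791e-12  f'(a)=-4.098e-01  a ← 26.334683 − (+1.791e-12/-4.098e-01) = 26.334683
converged: |Δa| < 1e-12 after 4 iterations
sag = a·(cosh(S/(2a)) − 1) = 26.334683·(cosh(0.831090) − 1) = 9.630523
T_max/T_min = cosh(S/(2a)) = 1.365697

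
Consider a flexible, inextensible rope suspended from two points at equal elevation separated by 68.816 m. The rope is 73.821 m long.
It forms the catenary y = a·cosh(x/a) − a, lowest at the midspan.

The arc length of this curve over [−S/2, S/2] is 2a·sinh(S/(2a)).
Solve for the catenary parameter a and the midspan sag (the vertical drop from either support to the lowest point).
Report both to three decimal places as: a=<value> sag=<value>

a=52.646 sag=11.650

seed: a₀ = √(S³/(24(L−S))) = √(68.816³/(24·5.005)) = 52.086656
iter 1: u=0.660591  f(a)=+1.103e-01  f'(a)=-2.007e-01  a ← 52.086656 − (+1.103e-01/-2.007e-01) = 52.636467
iter 2: u=0.653691  f(a)=+1.772e-03  f'(a)=-1.943e-01  a ← 52.636467 − (+1.772e-03/-1.943e-01) = 52.645585
iter 3: u=0.653578  f(a)=+4.731e-07  f'(a)=-1.942e-01  a ← 52.645585 − (+4.731e-07/-1.942e-01) = 52.645587
iter 4: u=0.653578  f(a)=+4.263e-14  f'(a)=-1.942e-01  a ← 52.645587 − (+4.263e-14/-1.942e-01) = 52.645587
converged: |Δa| < 1e-12 after 4 iterations
sag = a·(cosh(S/(2a)) − 1) = 52.645587·(cosh(0.653578) − 1) = 11.650158
T_max/T_min = cosh(S/(2a)) = 1.221294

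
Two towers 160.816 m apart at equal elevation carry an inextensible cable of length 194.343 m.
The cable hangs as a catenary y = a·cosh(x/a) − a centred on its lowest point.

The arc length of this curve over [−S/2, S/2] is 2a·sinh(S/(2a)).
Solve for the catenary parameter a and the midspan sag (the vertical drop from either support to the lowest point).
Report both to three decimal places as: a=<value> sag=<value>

seed: a₀ = √(S³/(24(L−S))) = √(160.816³/(24·33.527)) = 71.893713
iter 1: u=1.118429  f(a)=+2.160e+00  f'(a)=-1.055e+00  a ← 71.893713 − (+2.160e+00/-1.055e+00) = 73.942162
iter 2: u=1.087445  f(a)=+9.578e-02  f'(a)=-9.630e-01  a ← 73.942162 − (+9.578e-02/-9.630e-01) = 74.041615
iter 3: u=1.085984  f(a)=+2.076e-04  f'(a)=-9.589e-01  a ← 74.041615 − (+2.076e-04/-9.589e-01) = 74.041831
iter 4: u=1.085981  f(a)=+9.796e-10  f'(a)=-9.589e-01  a ← 74.041831 − (+9.796e-10/-9.589e-01) = 74.041831
iter 5: u=1.085981  f(a)=-2.842e-14  f'(a)=-9.589e-01  a ← 74.041831 − (-2.842e-14/-9.589e-01) = 74.041831
converged: |Δa| < 1e-12 after 5 iterations
sag = a·(cosh(S/(2a)) − 1) = 74.041831·(cosh(1.085981) − 1) = 48.124012
T_max/T_min = cosh(S/(2a)) = 1.649957

a=74.042 sag=48.124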